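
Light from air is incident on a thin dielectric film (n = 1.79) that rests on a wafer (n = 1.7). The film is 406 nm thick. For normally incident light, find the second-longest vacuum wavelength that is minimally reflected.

727 nm

Ray reflecting at the top interface goes from n = 1.0 toward n = 1.79: a half-wave phase shift.
At the lower boundary (n = 1.79 to n = 1.7) the reflected ray undergoes no phase shift.
The two reflections differ by half a wavelength.
For dark reflection here: 2 n t = m λ.
λ = 2 n t / m. The second-longest wavelength is m = 2: λ = 2 × 1.79 × 406 / 2.00 = 727 nm.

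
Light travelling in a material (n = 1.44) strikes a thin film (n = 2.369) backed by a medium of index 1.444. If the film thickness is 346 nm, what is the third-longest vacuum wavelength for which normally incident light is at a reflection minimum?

546 nm

At the upper boundary (n = 1.44 to n = 2.369) the reflected ray undergoes a half-wave phase shift.
At the lower boundary (n = 2.369 to n = 1.444) the reflected ray undergoes no phase shift.
Net: one phase inversion between the two reflected rays.
For dark reflection here: 2 n t = m λ.
λ = 2 n t / m. The third-longest wavelength is m = 3: λ = 2 × 2.369 × 346 / 3.00 = 546 nm.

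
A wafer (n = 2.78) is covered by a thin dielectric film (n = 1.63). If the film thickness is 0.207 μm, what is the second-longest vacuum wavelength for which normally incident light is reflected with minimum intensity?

Ray reflecting at the top interface goes from n = 1.0 toward n = 1.63: a half-wave phase shift.
Ray reflecting at the bottom interface goes from n = 1.63 toward n = 2.78: a half-wave phase shift.
The two reflections carry the same phase change, so no net offset.
With no net inversion, destructive interference in reflection requires 2 n t = (m + ½) λ.
λ = 2 n t / (m + ½). The second-longest wavelength is m = 1: λ = 2 × 1.63 × 207 / 1.50 = 450 nm.

450 nm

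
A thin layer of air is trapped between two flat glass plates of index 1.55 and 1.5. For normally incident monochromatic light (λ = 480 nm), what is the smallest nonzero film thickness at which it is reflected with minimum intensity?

240 nm

Ray reflecting at the top interface goes from n = 1.55 toward n = 1.0: no phase shift.
At the lower boundary (n = 1.0 to n = 1.5) the reflected ray undergoes a half-wave phase shift.
Net: one phase inversion between the two reflected rays.
For minimum reflection here: 2 n t = m λ.
The smallest nonzero thickness corresponds to m = 1: t = m λ / (2 n) = 1.00 × 480 / (2 × 1.0) = 240 nm.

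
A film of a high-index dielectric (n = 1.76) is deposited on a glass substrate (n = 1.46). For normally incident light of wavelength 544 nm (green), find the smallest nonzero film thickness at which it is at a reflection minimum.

155 nm

Ray reflecting at the top interface goes from n = 1.0 toward n = 1.76: a half-wave phase shift.
At the lower boundary (n = 1.76 to n = 1.46) the reflected ray undergoes no phase shift.
Exactly one π shift → a net half-wave offset.
So the condition for destructive reflection is 2 n t = m λ.
Minimum nonzero at m = 1: t = λ / (2 n) = 544 / (2 × 1.76) = 155 nm.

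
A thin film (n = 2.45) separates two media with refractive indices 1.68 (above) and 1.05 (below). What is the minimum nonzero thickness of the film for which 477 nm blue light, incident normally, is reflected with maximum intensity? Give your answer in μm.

0.0487 μm

Top surface (1.68 → 2.45): reflection off a higher-index medium gives a half-wave phase shift.
Ray reflecting at the bottom interface goes from n = 2.45 toward n = 1.05: no phase shift.
Exactly one π shift → a net half-wave offset.
With one net inversion, constructive interference in reflection requires 2 n t = (m + ½) λ.
Minimum at m = 0: t = λ / (4 n) = 477 / (4 × 2.45) = 48.7 nm.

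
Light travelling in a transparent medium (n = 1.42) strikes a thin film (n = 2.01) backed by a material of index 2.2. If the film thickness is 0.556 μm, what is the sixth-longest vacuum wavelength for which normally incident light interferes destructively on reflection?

406 nm

Top surface (1.42 → 2.01): reflection off a higher-index medium gives a half-wave phase shift.
Ray reflecting at the bottom interface goes from n = 2.01 toward n = 2.2: a half-wave phase shift.
Zero or two π shifts → no net half-wave offset.
So the condition for destructive reflection is 2 n t = (m + ½) λ.
λ = 2 n t / (m + ½). The sixth-longest wavelength is m = 5: λ = 2 × 2.01 × 556 / 5.50 = 406 nm.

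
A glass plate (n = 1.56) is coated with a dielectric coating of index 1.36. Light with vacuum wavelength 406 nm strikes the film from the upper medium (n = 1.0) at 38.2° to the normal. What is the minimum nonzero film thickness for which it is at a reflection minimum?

Top surface (1.0 → 1.36): reflection off a higher-index medium gives a half-wave phase shift.
At the lower boundary (n = 1.36 to n = 1.56) the reflected ray undergoes a half-wave phase shift.
Net: no relative phase inversion (both shifts match).
For minimum reflection here: 2 n t cos θ_r = (m + ½) λ.
Snell's law: 1.0 sin 38.2° = 1.36 sin θ_r → sin θ_r = 0.455, cos θ_r = 0.891.
Minimum at m = 0: t = λ / (4 n cos θ_r) = 406 / (4 × 1.36 × 0.891) = 83.8 nm.

83.8 nm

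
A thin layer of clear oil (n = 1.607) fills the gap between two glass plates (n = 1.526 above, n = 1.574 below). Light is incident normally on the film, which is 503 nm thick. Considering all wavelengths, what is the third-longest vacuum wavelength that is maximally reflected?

At the upper boundary (n = 1.526 to n = 1.607) the reflected ray undergoes a half-wave phase shift.
Ray reflecting at the bottom interface goes from n = 1.607 toward n = 1.574: no phase shift.
Exactly one π shift → a net half-wave offset.
So the condition for constructive reflection is 2 n t = (m + ½) λ.
λ = 2 n t / (m + ½). The third-longest wavelength is m = 2: λ = 2 × 1.607 × 503 / 2.50 = 647 nm.

647 nm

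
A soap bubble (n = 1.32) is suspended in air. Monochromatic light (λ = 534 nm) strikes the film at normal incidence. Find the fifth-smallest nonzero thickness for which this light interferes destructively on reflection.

1011 nm

At the upper boundary (n = 1.0 to n = 1.32) the reflected ray undergoes a half-wave phase shift.
Ray reflecting at the bottom interface goes from n = 1.32 toward n = 1.0: no phase shift.
The two reflections differ by half a wavelength.
So the condition for destructive reflection is 2 n t = m λ.
The fifth-smallest nonzero thickness corresponds to m = 5: t = m λ / (2 n) = 5.00 × 534 / (2 × 1.32) = 1011 nm.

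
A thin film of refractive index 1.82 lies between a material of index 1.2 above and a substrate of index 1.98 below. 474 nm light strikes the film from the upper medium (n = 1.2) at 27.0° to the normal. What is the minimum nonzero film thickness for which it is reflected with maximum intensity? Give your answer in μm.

Top surface (1.2 → 1.82): reflection off a higher-index medium gives a half-wave phase shift.
At the lower boundary (n = 1.82 to n = 1.98) the reflected ray undergoes a half-wave phase shift.
The two reflections carry the same phase change, so no net offset.
So the condition for constructive reflection is 2 n t cos θ_r = m λ.
Snell's law: 1.2 sin 27.0° = 1.82 sin θ_r → sin θ_r = 0.299, cos θ_r = 0.954.
Minimum nonzero at m = 1: t = λ / (2 n cos θ_r) = 474 / (2 × 1.82 × 0.954) = 136 nm.

0.136 μm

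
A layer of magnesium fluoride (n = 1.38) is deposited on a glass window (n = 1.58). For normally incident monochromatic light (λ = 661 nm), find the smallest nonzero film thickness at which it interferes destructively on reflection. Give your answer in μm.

0.120 μm

At the upper boundary (n = 1.0 to n = 1.38) the reflected ray undergoes a half-wave phase shift.
At the lower boundary (n = 1.38 to n = 1.58) the reflected ray undergoes a half-wave phase shift.
Zero or two π shifts → no net half-wave offset.
With no net inversion, destructive interference in reflection requires 2 n t = (m + ½) λ.
Minimum at m = 0: t = λ / (4 n) = 661 / (4 × 1.38) = 120 nm.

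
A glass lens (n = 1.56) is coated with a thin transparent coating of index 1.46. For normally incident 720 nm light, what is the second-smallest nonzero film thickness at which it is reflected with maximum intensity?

Ray reflecting at the top interface goes from n = 1.0 toward n = 1.46: a half-wave phase shift.
Bottom surface (1.46 → 1.56): reflection off a higher-index medium gives a half-wave phase shift.
Zero or two π shifts → no net half-wave offset.
With no net inversion, constructive interference in reflection requires 2 n t = m λ.
The second-smallest nonzero thickness corresponds to m = 2: t = m λ / (2 n) = 2.00 × 720 / (2 × 1.46) = 493 nm.

493 nm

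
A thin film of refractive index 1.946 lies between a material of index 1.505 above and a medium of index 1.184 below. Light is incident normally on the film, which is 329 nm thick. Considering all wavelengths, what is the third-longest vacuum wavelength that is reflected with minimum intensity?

Ray reflecting at the top interface goes from n = 1.505 toward n = 1.946: a half-wave phase shift.
At the lower boundary (n = 1.946 to n = 1.184) the reflected ray undergoes no phase shift.
Net: one phase inversion between the two reflected rays.
For dark reflection here: 2 n t = m λ.
λ = 2 n t / m. The third-longest wavelength is m = 3: λ = 2 × 1.946 × 329 / 3.00 = 427 nm.

427 nm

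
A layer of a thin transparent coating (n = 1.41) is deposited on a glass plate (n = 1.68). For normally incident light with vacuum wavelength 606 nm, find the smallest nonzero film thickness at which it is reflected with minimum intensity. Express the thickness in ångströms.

1074 Å

Ray reflecting at the top interface goes from n = 1.0 toward n = 1.41: a half-wave phase shift.
Ray reflecting at the bottom interface goes from n = 1.41 toward n = 1.68: a half-wave phase shift.
Zero or two π shifts → no net half-wave offset.
With no net inversion, destructive interference in reflection requires 2 n t = (m + ½) λ.
Minimum at m = 0: t = λ / (4 n) = 606 / (4 × 1.41) = 107 nm.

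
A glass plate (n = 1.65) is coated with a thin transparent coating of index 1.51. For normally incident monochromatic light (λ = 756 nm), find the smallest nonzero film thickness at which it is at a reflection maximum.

250 nm

Ray reflecting at the top interface goes from n = 1.0 toward n = 1.51: a half-wave phase shift.
At the lower boundary (n = 1.51 to n = 1.65) the reflected ray undergoes a half-wave phase shift.
Zero or two π shifts → no net half-wave offset.
For bright reflection here: 2 n t = m λ.
Minimum nonzero at m = 1: t = λ / (2 n) = 756 / (2 × 1.51) = 250 nm.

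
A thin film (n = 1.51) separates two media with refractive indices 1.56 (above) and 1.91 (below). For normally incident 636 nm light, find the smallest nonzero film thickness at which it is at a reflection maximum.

At the upper boundary (n = 1.56 to n = 1.51) the reflected ray undergoes no phase shift.
Bottom surface (1.51 → 1.91): reflection off a higher-index medium gives a half-wave phase shift.
The two reflections differ by half a wavelength.
With one net inversion, constructive interference in reflection requires 2 n t = (m + ½) λ.
Minimum at m = 0: t = λ / (4 n) = 636 / (4 × 1.51) = 105 nm.

105 nm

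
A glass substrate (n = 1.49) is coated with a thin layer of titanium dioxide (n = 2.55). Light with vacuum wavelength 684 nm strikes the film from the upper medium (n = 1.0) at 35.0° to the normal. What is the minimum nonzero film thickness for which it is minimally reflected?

138 nm

At the upper boundary (n = 1.0 to n = 2.55) the reflected ray undergoes a half-wave phase shift.
Bottom surface (2.55 → 1.49): reflection off a lower-index medium gives no phase shift.
The two reflections differ by half a wavelength.
So the condition for destructive reflection is 2 n t cos θ_r = m λ.
Snell's law: 1.0 sin 35.0° = 2.55 sin θ_r → sin θ_r = 0.225, cos θ_r = 0.974.
Minimum nonzero at m = 1: t = λ / (2 n cos θ_r) = 684 / (2 × 2.55 × 0.974) = 138 nm.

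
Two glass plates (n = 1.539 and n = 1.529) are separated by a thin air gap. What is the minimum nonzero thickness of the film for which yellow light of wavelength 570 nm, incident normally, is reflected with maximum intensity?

Ray reflecting at the top interface goes from n = 1.539 toward n = 1.0: no phase shift.
Ray reflecting at the bottom interface goes from n = 1.0 toward n = 1.529: a half-wave phase shift.
Net: one phase inversion between the two reflected rays.
With one net inversion, constructive interference in reflection requires 2 n t = (m + ½) λ.
Minimum at m = 0: t = λ / (4 n) = 570 / (4 × 1.0) = 143 nm.

143 nm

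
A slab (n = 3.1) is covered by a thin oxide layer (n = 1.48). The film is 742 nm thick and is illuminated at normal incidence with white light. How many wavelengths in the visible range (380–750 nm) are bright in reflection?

Top surface (1.0 → 1.48): reflection off a higher-index medium gives a half-wave phase shift.
At the lower boundary (n = 1.48 to n = 3.1) the reflected ray undergoes a half-wave phase shift.
Zero or two π shifts → no net half-wave offset.
So the condition for constructive reflection is 2 n t = m λ.
λ = 2 n t / m = 2196 / m nm.
m=2: 1098 nm (IR); m=3: 732 nm (visible); m=4: 549 nm (visible); m=5: 439 nm (visible); m=6: 366 nm (UV).

3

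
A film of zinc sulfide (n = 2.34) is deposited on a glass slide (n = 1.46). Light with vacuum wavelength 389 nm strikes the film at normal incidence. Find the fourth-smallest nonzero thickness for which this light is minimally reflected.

Top surface (1.0 → 2.34): reflection off a higher-index medium gives a half-wave phase shift.
Ray reflecting at the bottom interface goes from n = 2.34 toward n = 1.46: no phase shift.
Net: one phase inversion between the two reflected rays.
With one net inversion, destructive interference in reflection requires 2 n t = m λ.
The fourth-smallest nonzero thickness corresponds to m = 4: t = m λ / (2 n) = 4.00 × 389 / (2 × 2.34) = 332 nm.

332 nm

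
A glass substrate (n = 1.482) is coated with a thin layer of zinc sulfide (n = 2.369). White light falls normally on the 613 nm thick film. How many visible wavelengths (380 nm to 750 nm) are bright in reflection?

4

At the upper boundary (n = 1.0 to n = 2.369) the reflected ray undergoes a half-wave phase shift.
At the lower boundary (n = 2.369 to n = 1.482) the reflected ray undergoes no phase shift.
The two reflections differ by half a wavelength.
For maximum reflection here: 2 n t = (m + ½) λ.
λ = 2 n t / (m + ½) = 2904 / (m + ½) nm.
m=3: 830 nm (IR); m=4: 645 nm (visible); m=5: 528 nm (visible); m=6: 447 nm (visible); m=7: 387 nm (visible); m=8: 342 nm (UV).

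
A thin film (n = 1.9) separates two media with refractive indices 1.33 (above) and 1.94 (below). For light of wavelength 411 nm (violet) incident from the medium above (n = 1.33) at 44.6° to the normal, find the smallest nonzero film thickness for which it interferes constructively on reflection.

Top surface (1.33 → 1.9): reflection off a higher-index medium gives a half-wave phase shift.
Bottom surface (1.9 → 1.94): reflection off a higher-index medium gives a half-wave phase shift.
Net: no relative phase inversion (both shifts match).
For strong reflection here: 2 n t cos θ_r = m λ.
Snell's law: 1.33 sin 44.6° = 1.9 sin θ_r → sin θ_r = 0.492, cos θ_r = 0.871.
Minimum nonzero at m = 1: t = λ / (2 n cos θ_r) = 411 / (2 × 1.9 × 0.871) = 124 nm.

124 nm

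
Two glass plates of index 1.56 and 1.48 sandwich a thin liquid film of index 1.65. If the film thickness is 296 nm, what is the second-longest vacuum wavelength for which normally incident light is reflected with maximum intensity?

Ray reflecting at the top interface goes from n = 1.56 toward n = 1.65: a half-wave phase shift.
At the lower boundary (n = 1.65 to n = 1.48) the reflected ray undergoes no phase shift.
The two reflections differ by half a wavelength.
For bright reflection here: 2 n t = (m + ½) λ.
λ = 2 n t / (m + ½). The second-longest wavelength is m = 1: λ = 2 × 1.65 × 296 / 1.50 = 651 nm.

651 nm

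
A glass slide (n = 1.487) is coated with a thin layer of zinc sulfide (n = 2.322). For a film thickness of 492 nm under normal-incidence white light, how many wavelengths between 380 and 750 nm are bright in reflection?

3

At the upper boundary (n = 1.0 to n = 2.322) the reflected ray undergoes a half-wave phase shift.
Ray reflecting at the bottom interface goes from n = 2.322 toward n = 1.487: no phase shift.
Net: one phase inversion between the two reflected rays.
For maximum reflection here: 2 n t = (m + ½) λ.
λ = 2 n t / (m + ½) = 2285 / (m + ½) nm.
m=2: 914 nm (IR); m=3: 653 nm (visible); m=4: 508 nm (visible); m=5: 415 nm (visible); m=6: 352 nm (UV).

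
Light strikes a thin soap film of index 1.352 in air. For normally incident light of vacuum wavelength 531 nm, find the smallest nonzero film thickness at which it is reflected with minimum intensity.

196 nm

Ray reflecting at the top interface goes from n = 1.0 toward n = 1.352: a half-wave phase shift.
Bottom surface (1.352 → 1.0): reflection off a lower-index medium gives no phase shift.
Net: one phase inversion between the two reflected rays.
For weak reflection here: 2 n t = m λ.
Minimum nonzero at m = 1: t = λ / (2 n) = 531 / (2 × 1.352) = 196 nm.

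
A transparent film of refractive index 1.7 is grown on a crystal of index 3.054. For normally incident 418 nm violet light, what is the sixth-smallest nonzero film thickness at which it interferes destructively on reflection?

Ray reflecting at the top interface goes from n = 1.0 toward n = 1.7: a half-wave phase shift.
Ray reflecting at the bottom interface goes from n = 1.7 toward n = 3.054: a half-wave phase shift.
Zero or two π shifts → no net half-wave offset.
With no net inversion, destructive interference in reflection requires 2 n t = (m + ½) λ.
The sixth-smallest nonzero thickness corresponds to m = 5: t = (m + ½) λ / (2 n) = 5.50 × 418 / (2 × 1.7) = 676 nm.

676 nm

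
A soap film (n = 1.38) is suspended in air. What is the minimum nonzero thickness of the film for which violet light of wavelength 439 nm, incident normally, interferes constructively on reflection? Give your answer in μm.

0.0795 μm

Ray reflecting at the top interface goes from n = 1.0 toward n = 1.38: a half-wave phase shift.
Ray reflecting at the bottom interface goes from n = 1.38 toward n = 1.0: no phase shift.
Net: one phase inversion between the two reflected rays.
So the condition for constructive reflection is 2 n t = (m + ½) λ.
Minimum at m = 0: t = λ / (4 n) = 439 / (4 × 1.38) = 79.5 nm.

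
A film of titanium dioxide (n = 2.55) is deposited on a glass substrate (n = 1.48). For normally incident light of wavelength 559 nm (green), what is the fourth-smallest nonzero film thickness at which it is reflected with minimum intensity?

438 nm

Ray reflecting at the top interface goes from n = 1.0 toward n = 2.55: a half-wave phase shift.
At the lower boundary (n = 2.55 to n = 1.48) the reflected ray undergoes no phase shift.
The two reflections differ by half a wavelength.
So the condition for destructive reflection is 2 n t = m λ.
The fourth-smallest nonzero thickness corresponds to m = 4: t = m λ / (2 n) = 4.00 × 559 / (2 × 2.55) = 438 nm.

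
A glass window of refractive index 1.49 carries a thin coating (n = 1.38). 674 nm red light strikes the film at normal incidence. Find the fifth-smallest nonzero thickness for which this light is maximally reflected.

Top surface (1.0 → 1.38): reflection off a higher-index medium gives a half-wave phase shift.
Ray reflecting at the bottom interface goes from n = 1.38 toward n = 1.49: a half-wave phase shift.
Net: no relative phase inversion (both shifts match).
With no net inversion, constructive interference in reflection requires 2 n t = m λ.
The fifth-smallest nonzero thickness corresponds to m = 5: t = m λ / (2 n) = 5.00 × 674 / (2 × 1.38) = 1221 nm.

1221 nm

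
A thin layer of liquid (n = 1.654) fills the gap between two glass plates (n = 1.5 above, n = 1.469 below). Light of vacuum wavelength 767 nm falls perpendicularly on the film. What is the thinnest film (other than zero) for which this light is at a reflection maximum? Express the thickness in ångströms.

1159 Å

At the upper boundary (n = 1.5 to n = 1.654) the reflected ray undergoes a half-wave phase shift.
At the lower boundary (n = 1.654 to n = 1.469) the reflected ray undergoes no phase shift.
Exactly one π shift → a net half-wave offset.
With one net inversion, constructive interference in reflection requires 2 n t = (m + ½) λ.
Minimum at m = 0: t = λ / (4 n) = 767 / (4 × 1.654) = 116 nm.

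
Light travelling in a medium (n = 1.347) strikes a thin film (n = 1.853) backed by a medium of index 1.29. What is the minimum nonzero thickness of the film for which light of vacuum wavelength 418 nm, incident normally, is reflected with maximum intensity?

Ray reflecting at the top interface goes from n = 1.347 toward n = 1.853: a half-wave phase shift.
Ray reflecting at the bottom interface goes from n = 1.853 toward n = 1.29: no phase shift.
The two reflections differ by half a wavelength.
With one net inversion, constructive interference in reflection requires 2 n t = (m + ½) λ.
Minimum at m = 0: t = λ / (4 n) = 418 / (4 × 1.853) = 56.4 nm.

56.4 nm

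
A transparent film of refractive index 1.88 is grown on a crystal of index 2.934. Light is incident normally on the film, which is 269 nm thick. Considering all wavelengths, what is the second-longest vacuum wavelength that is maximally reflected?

506 nm

Top surface (1.0 → 1.88): reflection off a higher-index medium gives a half-wave phase shift.
Ray reflecting at the bottom interface goes from n = 1.88 toward n = 2.934: a half-wave phase shift.
The two reflections carry the same phase change, so no net offset.
So the condition for constructive reflection is 2 n t = m λ.
λ = 2 n t / m. The second-longest wavelength is m = 2: λ = 2 × 1.88 × 269 / 2.00 = 506 nm.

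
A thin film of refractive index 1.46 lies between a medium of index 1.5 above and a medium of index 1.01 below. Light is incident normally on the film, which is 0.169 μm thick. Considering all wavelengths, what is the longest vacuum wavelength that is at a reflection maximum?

Top surface (1.5 → 1.46): reflection off a lower-index medium gives no phase shift.
Bottom surface (1.46 → 1.01): reflection off a lower-index medium gives no phase shift.
Zero or two π shifts → no net half-wave offset.
For maximum reflection here: 2 n t = m λ.
λ = 2 n t / m. The longest wavelength is m = 1: λ = 2 × 1.46 × 169 / 1.00 = 493 nm.

493 nm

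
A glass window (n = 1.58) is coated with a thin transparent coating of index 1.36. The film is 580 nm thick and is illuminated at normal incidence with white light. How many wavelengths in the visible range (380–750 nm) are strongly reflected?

2

Ray reflecting at the top interface goes from n = 1.0 toward n = 1.36: a half-wave phase shift.
At the lower boundary (n = 1.36 to n = 1.58) the reflected ray undergoes a half-wave phase shift.
The two reflections carry the same phase change, so no net offset.
With no net inversion, constructive interference in reflection requires 2 n t = m λ.
λ = 2 n t / m = 1578 / m nm.
m=2: 789 nm (IR); m=3: 526 nm (visible); m=4: 394 nm (visible); m=5: 316 nm (UV).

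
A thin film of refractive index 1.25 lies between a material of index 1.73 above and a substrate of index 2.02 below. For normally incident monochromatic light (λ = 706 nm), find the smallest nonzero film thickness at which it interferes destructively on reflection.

282 nm

Ray reflecting at the top interface goes from n = 1.73 toward n = 1.25: no phase shift.
At the lower boundary (n = 1.25 to n = 2.02) the reflected ray undergoes a half-wave phase shift.
Net: one phase inversion between the two reflected rays.
With one net inversion, destructive interference in reflection requires 2 n t = m λ.
Minimum nonzero at m = 1: t = λ / (2 n) = 706 / (2 × 1.25) = 282 nm.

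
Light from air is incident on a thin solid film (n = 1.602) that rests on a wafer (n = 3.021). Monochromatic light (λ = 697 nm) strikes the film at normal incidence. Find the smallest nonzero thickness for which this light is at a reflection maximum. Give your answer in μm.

0.218 μm

Ray reflecting at the top interface goes from n = 1.0 toward n = 1.602: a half-wave phase shift.
Bottom surface (1.602 → 3.021): reflection off a higher-index medium gives a half-wave phase shift.
The two reflections carry the same phase change, so no net offset.
So the condition for constructive reflection is 2 n t = m λ.
The smallest nonzero thickness corresponds to m = 1: t = m λ / (2 n) = 1.00 × 697 / (2 × 1.602) = 218 nm.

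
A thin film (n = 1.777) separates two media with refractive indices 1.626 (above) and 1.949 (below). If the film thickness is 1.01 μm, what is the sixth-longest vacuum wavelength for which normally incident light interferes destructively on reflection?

At the upper boundary (n = 1.626 to n = 1.777) the reflected ray undergoes a half-wave phase shift.
At the lower boundary (n = 1.777 to n = 1.949) the reflected ray undergoes a half-wave phase shift.
Zero or two π shifts → no net half-wave offset.
So the condition for destructive reflection is 2 n t = (m + ½) λ.
λ = 2 n t / (m + ½). The sixth-longest wavelength is m = 5: λ = 2 × 1.777 × 1010 / 5.50 = 653 nm.

653 nm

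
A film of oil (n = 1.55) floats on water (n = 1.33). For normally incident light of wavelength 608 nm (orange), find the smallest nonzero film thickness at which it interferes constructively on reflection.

At the upper boundary (n = 1.0 to n = 1.55) the reflected ray undergoes a half-wave phase shift.
At the lower boundary (n = 1.55 to n = 1.33) the reflected ray undergoes no phase shift.
The two reflections differ by half a wavelength.
With one net inversion, constructive interference in reflection requires 2 n t = (m + ½) λ.
Minimum at m = 0: t = λ / (4 n) = 608 / (4 × 1.55) = 98.1 nm.

98.1 nm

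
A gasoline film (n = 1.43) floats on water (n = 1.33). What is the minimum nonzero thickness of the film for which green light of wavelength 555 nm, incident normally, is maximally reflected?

Ray reflecting at the top interface goes from n = 1.0 toward n = 1.43: a half-wave phase shift.
Ray reflecting at the bottom interface goes from n = 1.43 toward n = 1.33: no phase shift.
Net: one phase inversion between the two reflected rays.
With one net inversion, constructive interference in reflection requires 2 n t = (m + ½) λ.
Minimum at m = 0: t = λ / (4 n) = 555 / (4 × 1.43) = 97.0 nm.

97.0 nm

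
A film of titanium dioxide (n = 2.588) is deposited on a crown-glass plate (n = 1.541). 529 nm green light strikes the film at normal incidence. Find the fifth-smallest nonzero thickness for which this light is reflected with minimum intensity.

Top surface (1.0 → 2.588): reflection off a higher-index medium gives a half-wave phase shift.
Bottom surface (2.588 → 1.541): reflection off a lower-index medium gives no phase shift.
The two reflections differ by half a wavelength.
With one net inversion, destructive interference in reflection requires 2 n t = m λ.
The fifth-smallest nonzero thickness corresponds to m = 5: t = m λ / (2 n) = 5.00 × 529 / (2 × 2.588) = 511 nm.

511 nm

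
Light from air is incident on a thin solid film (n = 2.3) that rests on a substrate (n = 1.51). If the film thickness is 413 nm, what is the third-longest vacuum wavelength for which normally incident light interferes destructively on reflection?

633 nm

Top surface (1.0 → 2.3): reflection off a higher-index medium gives a half-wave phase shift.
Ray reflecting at the bottom interface goes from n = 2.3 toward n = 1.51: no phase shift.
Exactly one π shift → a net half-wave offset.
For dark reflection here: 2 n t = m λ.
λ = 2 n t / m. The third-longest wavelength is m = 3: λ = 2 × 2.3 × 413 / 3.00 = 633 nm.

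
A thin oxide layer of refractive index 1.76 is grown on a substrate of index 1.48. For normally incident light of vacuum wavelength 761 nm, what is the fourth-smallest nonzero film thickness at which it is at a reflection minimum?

865 nm

At the upper boundary (n = 1.0 to n = 1.76) the reflected ray undergoes a half-wave phase shift.
At the lower boundary (n = 1.76 to n = 1.48) the reflected ray undergoes no phase shift.
Net: one phase inversion between the two reflected rays.
So the condition for destructive reflection is 2 n t = m λ.
The fourth-smallest nonzero thickness corresponds to m = 4: t = m λ / (2 n) = 4.00 × 761 / (2 × 1.76) = 865 nm.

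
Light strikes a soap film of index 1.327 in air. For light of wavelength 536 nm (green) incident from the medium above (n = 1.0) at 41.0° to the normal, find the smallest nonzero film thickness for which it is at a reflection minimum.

232 nm

At the upper boundary (n = 1.0 to n = 1.327) the reflected ray undergoes a half-wave phase shift.
Ray reflecting at the bottom interface goes from n = 1.327 toward n = 1.0: no phase shift.
Net: one phase inversion between the two reflected rays.
So the condition for destructive reflection is 2 n t cos θ_r = m λ.
Snell's law: 1.0 sin 41.0° = 1.327 sin θ_r → sin θ_r = 0.494, cos θ_r = 0.869.
Minimum nonzero at m = 1: t = λ / (2 n cos θ_r) = 536 / (2 × 1.327 × 0.869) = 232 nm.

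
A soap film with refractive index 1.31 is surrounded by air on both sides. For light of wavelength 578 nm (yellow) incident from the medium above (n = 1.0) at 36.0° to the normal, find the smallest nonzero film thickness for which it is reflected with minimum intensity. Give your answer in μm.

0.247 μm

At the upper boundary (n = 1.0 to n = 1.31) the reflected ray undergoes a half-wave phase shift.
At the lower boundary (n = 1.31 to n = 1.0) the reflected ray undergoes no phase shift.
Net: one phase inversion between the two reflected rays.
For weak reflection here: 2 n t cos θ_r = m λ.
Snell's law: 1.0 sin 36.0° = 1.31 sin θ_r → sin θ_r = 0.449, cos θ_r = 0.894.
Minimum nonzero at m = 1: t = λ / (2 n cos θ_r) = 578 / (2 × 1.31 × 0.894) = 247 nm.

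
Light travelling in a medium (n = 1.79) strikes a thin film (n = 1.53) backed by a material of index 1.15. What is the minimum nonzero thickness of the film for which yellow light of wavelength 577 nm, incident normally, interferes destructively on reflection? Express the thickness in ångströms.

Ray reflecting at the top interface goes from n = 1.79 toward n = 1.53: no phase shift.
Ray reflecting at the bottom interface goes from n = 1.53 toward n = 1.15: no phase shift.
Zero or two π shifts → no net half-wave offset.
So the condition for destructive reflection is 2 n t = (m + ½) λ.
Minimum at m = 0: t = λ / (4 n) = 577 / (4 × 1.53) = 94.3 nm.

943 Å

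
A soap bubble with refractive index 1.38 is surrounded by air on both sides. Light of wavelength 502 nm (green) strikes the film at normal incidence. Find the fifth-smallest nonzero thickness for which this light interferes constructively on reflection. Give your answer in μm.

Top surface (1.0 → 1.38): reflection off a higher-index medium gives a half-wave phase shift.
Bottom surface (1.38 → 1.0): reflection off a lower-index medium gives no phase shift.
The two reflections differ by half a wavelength.
For bright reflection here: 2 n t = (m + ½) λ.
The fifth-smallest nonzero thickness corresponds to m = 4: t = (m + ½) λ / (2 n) = 4.50 × 502 / (2 × 1.38) = 818 nm.

0.818 μm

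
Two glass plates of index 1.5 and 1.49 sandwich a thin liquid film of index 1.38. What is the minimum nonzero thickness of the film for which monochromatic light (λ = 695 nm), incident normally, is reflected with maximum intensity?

126 nm

At the upper boundary (n = 1.5 to n = 1.38) the reflected ray undergoes no phase shift.
Bottom surface (1.38 → 1.49): reflection off a higher-index medium gives a half-wave phase shift.
Net: one phase inversion between the two reflected rays.
With one net inversion, constructive interference in reflection requires 2 n t = (m + ½) λ.
Minimum at m = 0: t = λ / (4 n) = 695 / (4 × 1.38) = 126 nm.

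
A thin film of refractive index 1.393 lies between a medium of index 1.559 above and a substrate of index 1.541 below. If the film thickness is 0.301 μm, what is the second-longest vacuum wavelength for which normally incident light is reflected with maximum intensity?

559 nm

Top surface (1.559 → 1.393): reflection off a lower-index medium gives no phase shift.
At the lower boundary (n = 1.393 to n = 1.541) the reflected ray undergoes a half-wave phase shift.
The two reflections differ by half a wavelength.
For strong reflection here: 2 n t = (m + ½) λ.
λ = 2 n t / (m + ½). The second-longest wavelength is m = 1: λ = 2 × 1.393 × 301 / 1.50 = 559 nm.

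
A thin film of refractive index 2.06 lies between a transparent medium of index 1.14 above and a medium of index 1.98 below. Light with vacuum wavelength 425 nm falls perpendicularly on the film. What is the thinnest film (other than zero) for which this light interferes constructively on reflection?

Top surface (1.14 → 2.06): reflection off a higher-index medium gives a half-wave phase shift.
Bottom surface (2.06 → 1.98): reflection off a lower-index medium gives no phase shift.
Net: one phase inversion between the two reflected rays.
So the condition for constructive reflection is 2 n t = (m + ½) λ.
Minimum at m = 0: t = λ / (4 n) = 425 / (4 × 2.06) = 51.6 nm.

51.6 nm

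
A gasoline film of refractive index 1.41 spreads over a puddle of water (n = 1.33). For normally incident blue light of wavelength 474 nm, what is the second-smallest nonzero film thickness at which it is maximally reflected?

252 nm

Ray reflecting at the top interface goes from n = 1.0 toward n = 1.41: a half-wave phase shift.
Ray reflecting at the bottom interface goes from n = 1.41 toward n = 1.33: no phase shift.
Exactly one π shift → a net half-wave offset.
With one net inversion, constructive interference in reflection requires 2 n t = (m + ½) λ.
The second-smallest nonzero thickness corresponds to m = 1: t = (m + ½) λ / (2 n) = 1.50 × 474 / (2 × 1.41) = 252 nm.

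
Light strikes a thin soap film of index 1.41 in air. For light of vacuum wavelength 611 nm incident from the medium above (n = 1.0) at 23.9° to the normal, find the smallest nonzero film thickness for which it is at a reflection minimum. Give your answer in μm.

0.226 μm

Top surface (1.0 → 1.41): reflection off a higher-index medium gives a half-wave phase shift.
Bottom surface (1.41 → 1.0): reflection off a lower-index medium gives no phase shift.
Net: one phase inversion between the two reflected rays.
With one net inversion, destructive interference in reflection requires 2 n t cos θ_r = m λ.
Snell's law: 1.0 sin 23.9° = 1.41 sin θ_r → sin θ_r = 0.287, cos θ_r = 0.958.
Minimum nonzero at m = 1: t = λ / (2 n cos θ_r) = 611 / (2 × 1.41 × 0.958) = 226 nm.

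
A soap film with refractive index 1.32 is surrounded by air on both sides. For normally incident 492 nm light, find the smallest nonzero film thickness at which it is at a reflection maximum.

Ray reflecting at the top interface goes from n = 1.0 toward n = 1.32: a half-wave phase shift.
Ray reflecting at the bottom interface goes from n = 1.32 toward n = 1.0: no phase shift.
Exactly one π shift → a net half-wave offset.
So the condition for constructive reflection is 2 n t = (m + ½) λ.
Minimum at m = 0: t = λ / (4 n) = 492 / (4 × 1.32) = 93.2 nm.

93.2 nm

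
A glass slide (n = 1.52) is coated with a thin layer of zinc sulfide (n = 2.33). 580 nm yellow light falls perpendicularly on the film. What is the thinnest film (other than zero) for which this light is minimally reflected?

Top surface (1.0 → 2.33): reflection off a higher-index medium gives a half-wave phase shift.
Ray reflecting at the bottom interface goes from n = 2.33 toward n = 1.52: no phase shift.
Exactly one π shift → a net half-wave offset.
So the condition for destructive reflection is 2 n t = m λ.
Minimum nonzero at m = 1: t = λ / (2 n) = 580 / (2 × 2.33) = 124 nm.

124 nm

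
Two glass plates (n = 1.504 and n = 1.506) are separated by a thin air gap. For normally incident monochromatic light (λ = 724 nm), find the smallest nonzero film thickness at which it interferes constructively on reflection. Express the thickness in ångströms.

Ray reflecting at the top interface goes from n = 1.504 toward n = 1.0: no phase shift.
Bottom surface (1.0 → 1.506): reflection off a higher-index medium gives a half-wave phase shift.
The two reflections differ by half a wavelength.
With one net inversion, constructive interference in reflection requires 2 n t = (m + ½) λ.
Minimum at m = 0: t = λ / (4 n) = 724 / (4 × 1.0) = 181 nm.

1810 Å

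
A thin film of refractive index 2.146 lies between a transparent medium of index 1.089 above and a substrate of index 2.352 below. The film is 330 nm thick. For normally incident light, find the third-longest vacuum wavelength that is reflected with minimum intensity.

Top surface (1.089 → 2.146): reflection off a higher-index medium gives a half-wave phase shift.
At the lower boundary (n = 2.146 to n = 2.352) the reflected ray undergoes a half-wave phase shift.
The two reflections carry the same phase change, so no net offset.
For dark reflection here: 2 n t = (m + ½) λ.
λ = 2 n t / (m + ½). The third-longest wavelength is m = 2: λ = 2 × 2.146 × 330 / 2.50 = 567 nm.

567 nm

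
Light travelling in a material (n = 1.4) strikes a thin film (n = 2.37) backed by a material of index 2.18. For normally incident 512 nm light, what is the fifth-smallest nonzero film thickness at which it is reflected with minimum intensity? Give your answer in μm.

0.540 μm

At the upper boundary (n = 1.4 to n = 2.37) the reflected ray undergoes a half-wave phase shift.
At the lower boundary (n = 2.37 to n = 2.18) the reflected ray undergoes no phase shift.
Exactly one π shift → a net half-wave offset.
With one net inversion, destructive interference in reflection requires 2 n t = m λ.
The fifth-smallest nonzero thickness corresponds to m = 5: t = m λ / (2 n) = 5.00 × 512 / (2 × 2.37) = 540 nm.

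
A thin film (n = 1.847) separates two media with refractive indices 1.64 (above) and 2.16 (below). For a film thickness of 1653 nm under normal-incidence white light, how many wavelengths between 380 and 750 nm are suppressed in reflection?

8

Ray reflecting at the top interface goes from n = 1.64 toward n = 1.847: a half-wave phase shift.
Bottom surface (1.847 → 2.16): reflection off a higher-index medium gives a half-wave phase shift.
Zero or two π shifts → no net half-wave offset.
With no net inversion, destructive interference in reflection requires 2 n t = (m + ½) λ.
λ = 2 n t / (m + ½) = 6106 / (m + ½) nm.
m=7: 814 nm (IR); m=8: 718 nm (visible); m=9: 643 nm (visible); m=10: 582 nm (visible); m=11: 531 nm (visible); m=12: 488 nm (visible); m=13: 452 nm (visible); m=14: 421 nm (visible); m=15: 394 nm (visible); m=16: 370 nm (UV).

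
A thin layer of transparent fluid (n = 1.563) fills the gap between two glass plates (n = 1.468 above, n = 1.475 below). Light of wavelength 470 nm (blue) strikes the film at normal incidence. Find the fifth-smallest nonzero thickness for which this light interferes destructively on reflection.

Ray reflecting at the top interface goes from n = 1.468 toward n = 1.563: a half-wave phase shift.
Bottom surface (1.563 → 1.475): reflection off a lower-index medium gives no phase shift.
Net: one phase inversion between the two reflected rays.
For weak reflection here: 2 n t = m λ.
The fifth-smallest nonzero thickness corresponds to m = 5: t = m λ / (2 n) = 5.00 × 470 / (2 × 1.563) = 752 nm.

752 nm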